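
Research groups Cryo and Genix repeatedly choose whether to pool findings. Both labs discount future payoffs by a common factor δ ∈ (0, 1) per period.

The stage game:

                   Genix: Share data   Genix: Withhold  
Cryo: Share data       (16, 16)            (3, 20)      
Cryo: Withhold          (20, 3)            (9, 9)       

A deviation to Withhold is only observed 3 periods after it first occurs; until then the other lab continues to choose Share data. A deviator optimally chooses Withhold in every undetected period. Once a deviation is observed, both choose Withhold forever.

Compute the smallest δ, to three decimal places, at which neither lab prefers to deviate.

0.714

The best deviation is to choose Withhold for all 3 undetected periods, earning 20 each, then 9 forever once detected.
Deviation value: 20(1−δ^3)/(1−δ) + 9δ^3/(1−δ); cooperation value: 16/(1−δ).
IC: 16 ≥ 20(1−δ^3) + 9δ^3 = 20 − 11δ^3.
So δ^3 ≥ 4/11, giving δ ≥ (4/11)^(1/3) ≈ 0.714.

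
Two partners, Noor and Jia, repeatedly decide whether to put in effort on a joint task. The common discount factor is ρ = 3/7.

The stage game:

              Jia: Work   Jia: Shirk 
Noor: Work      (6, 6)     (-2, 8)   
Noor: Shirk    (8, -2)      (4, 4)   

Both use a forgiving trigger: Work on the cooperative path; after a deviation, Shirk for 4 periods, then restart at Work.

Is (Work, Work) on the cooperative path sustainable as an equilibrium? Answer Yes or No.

Comparing payoff streams over the 5 periods until play realigns: cooperate → 6(1+ρ+…+ρ^4); deviate → 8 + 4(ρ+…+ρ^4).
Cooperation is sustained iff (6−4)(ρ+…+ρ^4) ≥ 8−6.
ρ+…+ρ^4 = 3/7·(1−(3/7)^4)/(1−3/7) = 0.7247, and (8−6)/(6−4) = 1.0000.
0.7247 < 1.0000, so cooperation is not sustainable.

No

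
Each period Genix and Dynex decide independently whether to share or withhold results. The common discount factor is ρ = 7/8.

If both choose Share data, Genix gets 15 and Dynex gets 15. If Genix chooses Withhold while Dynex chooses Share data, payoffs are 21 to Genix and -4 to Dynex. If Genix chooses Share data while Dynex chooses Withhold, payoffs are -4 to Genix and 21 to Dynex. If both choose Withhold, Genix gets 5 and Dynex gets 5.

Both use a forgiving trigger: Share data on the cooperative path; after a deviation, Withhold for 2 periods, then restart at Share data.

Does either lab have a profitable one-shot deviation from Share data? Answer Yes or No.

IC: ρ+…+ρ^2 ≥ (21−15)/(15−5) = 3/5.
At ρ = 7/8: partial sum = 1.6406 ≥ 0.6000. Cooperation sustainable.

No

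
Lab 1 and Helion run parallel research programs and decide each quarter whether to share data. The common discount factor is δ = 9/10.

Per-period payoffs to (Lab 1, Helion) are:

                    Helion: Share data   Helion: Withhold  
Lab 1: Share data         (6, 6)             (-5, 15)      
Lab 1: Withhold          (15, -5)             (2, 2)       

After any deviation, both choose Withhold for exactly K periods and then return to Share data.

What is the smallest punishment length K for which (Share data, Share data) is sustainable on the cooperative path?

No profitable deviation requires (6−2)(δ+…+δ^K) ≥ 15−6, i.e. δ+…+δ^K ≥ 9/4 ≈ 2.2500.
With δ = 9/10, the partial sums are K=1: 0.9000, K=2: 1.7100, K=3: 2.4390.
K = 3 is the first length at which the sum reaches 2.2500.

3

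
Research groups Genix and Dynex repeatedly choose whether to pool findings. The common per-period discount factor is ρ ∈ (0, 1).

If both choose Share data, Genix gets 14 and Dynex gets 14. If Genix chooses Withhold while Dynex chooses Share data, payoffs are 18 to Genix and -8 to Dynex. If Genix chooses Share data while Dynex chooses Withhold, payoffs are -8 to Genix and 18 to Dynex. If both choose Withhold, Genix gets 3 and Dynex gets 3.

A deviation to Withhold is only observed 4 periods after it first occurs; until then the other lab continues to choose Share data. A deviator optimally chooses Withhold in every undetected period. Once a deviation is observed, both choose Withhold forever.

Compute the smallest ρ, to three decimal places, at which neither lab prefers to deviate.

0.719

The best deviation is to choose Withhold for all 4 undetected periods, earning 18 each, then 3 forever once detected.
Deviation value: 18(1−ρ^4)/(1−ρ) + 3ρ^4/(1−ρ); cooperation value: 14/(1−ρ).
IC: 14 ≥ 18(1−ρ^4) + 3ρ^4 = 18 − 15ρ^4.
So ρ^4 ≥ 4/15, giving ρ ≥ (4/15)^(1/4) ≈ 0.719.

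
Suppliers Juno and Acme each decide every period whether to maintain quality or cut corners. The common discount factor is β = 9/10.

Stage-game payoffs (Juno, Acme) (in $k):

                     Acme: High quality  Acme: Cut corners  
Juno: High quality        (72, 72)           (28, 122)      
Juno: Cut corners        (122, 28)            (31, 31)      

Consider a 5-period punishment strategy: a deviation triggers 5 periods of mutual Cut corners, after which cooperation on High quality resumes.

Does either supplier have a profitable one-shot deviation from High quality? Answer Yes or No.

IC: β+…+β^5 ≥ (122−72)/(72−31) = 50/41.
At β = 9/10: partial sum = 3.6856 ≥ 1.2195. Cooperation sustainable.

No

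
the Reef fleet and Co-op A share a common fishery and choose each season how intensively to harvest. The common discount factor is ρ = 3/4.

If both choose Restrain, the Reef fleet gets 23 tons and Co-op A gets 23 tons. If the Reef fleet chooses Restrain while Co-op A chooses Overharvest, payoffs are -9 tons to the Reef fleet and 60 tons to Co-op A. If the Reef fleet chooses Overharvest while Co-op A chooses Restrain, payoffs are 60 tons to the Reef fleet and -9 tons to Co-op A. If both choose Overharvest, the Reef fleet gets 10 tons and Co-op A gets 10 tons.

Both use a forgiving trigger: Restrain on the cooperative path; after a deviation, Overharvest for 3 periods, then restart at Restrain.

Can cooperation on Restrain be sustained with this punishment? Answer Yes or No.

No

Comparing payoff streams over the 4 periods until play realigns: cooperate → 23(1+ρ+…+ρ^3); deviate → 60 + 10(ρ+…+ρ^3).
Cooperation is sustained iff (23−10)(ρ+…+ρ^3) ≥ 60−23.
ρ+…+ρ^3 = 3/4·(1−(3/4)^3)/(1−3/4) = 1.7344, and (60−23)/(23−10) = 2.8462.
1.7344 < 2.8462, so cooperation is not sustainable.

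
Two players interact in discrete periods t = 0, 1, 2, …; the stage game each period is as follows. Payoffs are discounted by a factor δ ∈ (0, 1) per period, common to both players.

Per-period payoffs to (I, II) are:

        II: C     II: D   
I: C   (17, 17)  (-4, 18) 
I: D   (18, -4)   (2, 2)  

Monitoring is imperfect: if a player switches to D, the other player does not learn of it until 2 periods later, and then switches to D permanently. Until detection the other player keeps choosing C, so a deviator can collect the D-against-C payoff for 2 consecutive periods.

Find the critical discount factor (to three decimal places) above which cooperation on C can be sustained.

A deviator earns 18 for 2 periods, then 2 forever; cooperating earns 17 forever. Multiplying the IC by (1−δ):
17 ≥ 18(1−δ^2) + 2δ^2, so 16·δ^2 ≥ 1 and δ^2 ≥ 1/16.
δ ≥ (1/16)^(1/2) ≈ 0.250.

0.250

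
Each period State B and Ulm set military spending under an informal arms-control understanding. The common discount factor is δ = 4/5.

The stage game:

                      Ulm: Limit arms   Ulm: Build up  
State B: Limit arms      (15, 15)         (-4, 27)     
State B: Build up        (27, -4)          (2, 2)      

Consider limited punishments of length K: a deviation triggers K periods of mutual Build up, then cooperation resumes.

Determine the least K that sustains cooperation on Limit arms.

IC: δ(1−δ^K)/(1−δ) ≥ (27−15)/(15−2) = 12/13.
With δ = 4/5: need 1 − δ^K ≥ 12/13·(1−4/5)/(4/5), i.e. δ^K ≤ 0.7692.
Since (4/5)^1 = 0.8000 and (4/5)^2 = 0.6400, the smallest such K is 2.

2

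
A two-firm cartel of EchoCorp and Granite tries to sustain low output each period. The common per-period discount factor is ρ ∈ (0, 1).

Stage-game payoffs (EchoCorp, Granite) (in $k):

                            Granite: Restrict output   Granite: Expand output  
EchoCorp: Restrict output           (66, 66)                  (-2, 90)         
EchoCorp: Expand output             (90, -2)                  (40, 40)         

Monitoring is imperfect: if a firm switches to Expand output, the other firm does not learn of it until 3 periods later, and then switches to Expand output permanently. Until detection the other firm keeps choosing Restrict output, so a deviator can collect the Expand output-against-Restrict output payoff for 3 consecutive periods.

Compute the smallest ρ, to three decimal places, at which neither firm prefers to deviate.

0.783

Deviating for the 3 undetected periods gains 90−66 = 24 per period over cooperation, then loses 66−40 = 26 per period forever once punishment starts.
Gain: 24(1 + ρ + … + ρ^2); loss: 26·ρ^3/(1−ρ).
No profitable deviation ⇔ 24(1−ρ^3) ≤ 26·ρ^3, i.e. ρ^3 ≥ 24/(24+26) = 12/25.
Hence ρ ≥ (12/25)^(1/3) ≈ 0.783.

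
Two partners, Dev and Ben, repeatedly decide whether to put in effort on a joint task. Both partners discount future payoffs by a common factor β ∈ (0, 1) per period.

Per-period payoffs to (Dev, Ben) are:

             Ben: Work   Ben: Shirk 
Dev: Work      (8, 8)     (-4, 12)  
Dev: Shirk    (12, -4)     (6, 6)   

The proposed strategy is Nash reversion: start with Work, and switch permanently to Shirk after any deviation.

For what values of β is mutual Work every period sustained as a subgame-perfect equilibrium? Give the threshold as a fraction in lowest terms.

Cooperation forever yields 8 each period: 8/(1−β).
Deviating yields 12 once, then 6 forever: 12 + 6β/(1−β).
No profitable deviation requires 8/(1−β) ≥ 12 + 6β/(1−β).
Multiplying by (1−β): 8 ≥ 12(1−β) + 6β = 12 − 6β.
So 6β ≥ 4, i.e. β ≥ 4/6 = 2/3.

2/3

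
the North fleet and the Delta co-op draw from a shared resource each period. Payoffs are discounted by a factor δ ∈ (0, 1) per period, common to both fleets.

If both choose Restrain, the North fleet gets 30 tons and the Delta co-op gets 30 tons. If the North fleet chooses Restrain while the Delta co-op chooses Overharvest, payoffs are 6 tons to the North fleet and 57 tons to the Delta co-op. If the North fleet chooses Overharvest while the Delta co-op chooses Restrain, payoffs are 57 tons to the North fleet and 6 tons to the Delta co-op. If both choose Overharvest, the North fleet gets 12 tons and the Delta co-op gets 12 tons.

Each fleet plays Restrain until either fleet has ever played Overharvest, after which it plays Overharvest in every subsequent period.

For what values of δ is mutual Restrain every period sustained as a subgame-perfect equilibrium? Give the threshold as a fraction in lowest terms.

One-period gain from deviating is 57 − 30 = 27. The loss is 30 − 12 = 18 in every subsequent period, with present value 18·δ/(1−δ).
Deviation is unprofitable when 18·δ/(1−δ) ≥ 27, i.e. δ/(1−δ) ≥ 3/2.
Equivalently δ ≥ 27/(27+18) = 3/5.

3/5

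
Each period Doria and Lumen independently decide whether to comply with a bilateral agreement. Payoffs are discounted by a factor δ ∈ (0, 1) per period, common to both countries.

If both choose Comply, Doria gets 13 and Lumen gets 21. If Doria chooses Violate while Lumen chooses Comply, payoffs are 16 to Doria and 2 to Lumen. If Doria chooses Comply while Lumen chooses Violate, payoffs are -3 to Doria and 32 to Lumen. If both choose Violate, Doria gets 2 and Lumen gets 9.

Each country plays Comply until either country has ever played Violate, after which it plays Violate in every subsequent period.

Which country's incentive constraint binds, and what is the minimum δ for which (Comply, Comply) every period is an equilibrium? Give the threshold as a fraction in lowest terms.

Lumen; δ ≥ 11/23

Doria: cooperation gives 13 each period; deviation gives 16 once then 2 forever.
  13/(1−δ) ≥ 16 + 2δ/(1−δ) ⇒ δ ≥ 3/14.
Lumen: cooperation gives 21 each period; deviation gives 32 once then 9 forever.
  δ ≥ 11/23.
Both must hold, so the binding constraint is Lumen's: δ ≥ 11/23.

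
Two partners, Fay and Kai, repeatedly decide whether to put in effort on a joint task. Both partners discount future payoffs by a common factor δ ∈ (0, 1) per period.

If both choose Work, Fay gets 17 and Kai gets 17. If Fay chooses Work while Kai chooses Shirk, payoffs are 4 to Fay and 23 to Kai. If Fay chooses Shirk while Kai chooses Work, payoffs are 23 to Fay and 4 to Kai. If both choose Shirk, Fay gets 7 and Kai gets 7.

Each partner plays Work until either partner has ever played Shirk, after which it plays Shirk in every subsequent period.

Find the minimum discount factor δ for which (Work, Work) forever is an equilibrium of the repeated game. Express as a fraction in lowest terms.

3/8

Cooperation forever yields 17 each period: 17/(1−δ).
Deviating yields 23 once, then 7 forever: 23 + 7δ/(1−δ).
No profitable deviation requires 17/(1−δ) ≥ 23 + 7δ/(1−δ).
Multiplying by (1−δ): 17 ≥ 23(1−δ) + 7δ = 23 − 16δ.
So 16δ ≥ 6, i.e. δ ≥ 6/16 = 3/8.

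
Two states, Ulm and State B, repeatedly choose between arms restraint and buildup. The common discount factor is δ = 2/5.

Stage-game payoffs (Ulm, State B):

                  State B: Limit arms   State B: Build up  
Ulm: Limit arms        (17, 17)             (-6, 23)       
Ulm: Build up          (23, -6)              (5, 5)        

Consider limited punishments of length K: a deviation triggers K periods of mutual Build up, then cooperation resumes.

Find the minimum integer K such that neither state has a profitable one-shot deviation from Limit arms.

IC: δ(1−δ^K)/(1−δ) ≥ (23−17)/(17−5) = 1/2.
With δ = 2/5: need 1 − δ^K ≥ 1/2·(1−2/5)/(2/5), i.e. δ^K ≤ 0.2500.
Since (2/5)^1 = 0.4000 and (2/5)^2 = 0.1600, the smallest such K is 2.

2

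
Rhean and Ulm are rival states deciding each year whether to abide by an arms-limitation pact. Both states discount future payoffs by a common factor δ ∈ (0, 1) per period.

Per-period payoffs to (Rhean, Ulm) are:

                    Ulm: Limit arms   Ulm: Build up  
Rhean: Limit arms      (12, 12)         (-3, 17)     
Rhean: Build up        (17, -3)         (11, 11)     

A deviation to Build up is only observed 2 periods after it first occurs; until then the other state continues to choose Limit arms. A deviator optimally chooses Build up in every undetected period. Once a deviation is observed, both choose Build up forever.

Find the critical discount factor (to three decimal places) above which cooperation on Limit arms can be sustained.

0.913

Deviating for the 2 undetected periods gains 17−12 = 5 per period over cooperation, then loses 12−11 = 1 per period forever once punishment starts.
Gain: 5(1 + δ + … + δ^1); loss: 1·δ^2/(1−δ).
No profitable deviation ⇔ 5(1−δ^2) ≤ 1·δ^2, i.e. δ^2 ≥ 5/(5+1) = 5/6.
Hence δ ≥ (5/6)^(1/2) ≈ 0.913.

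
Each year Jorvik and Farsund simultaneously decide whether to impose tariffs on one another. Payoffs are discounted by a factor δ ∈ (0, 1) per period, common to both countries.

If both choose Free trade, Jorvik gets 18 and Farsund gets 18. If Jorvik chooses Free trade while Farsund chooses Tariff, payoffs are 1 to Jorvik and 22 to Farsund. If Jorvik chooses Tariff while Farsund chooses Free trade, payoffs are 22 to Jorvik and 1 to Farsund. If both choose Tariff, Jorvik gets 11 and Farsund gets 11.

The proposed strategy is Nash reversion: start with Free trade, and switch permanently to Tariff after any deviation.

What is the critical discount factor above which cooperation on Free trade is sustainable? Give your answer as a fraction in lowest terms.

4/11

18/(1−δ) ≥ 22 + 11δ/(1−δ)
18 ≥ 22 − 11δ
δ ≥ 4/11.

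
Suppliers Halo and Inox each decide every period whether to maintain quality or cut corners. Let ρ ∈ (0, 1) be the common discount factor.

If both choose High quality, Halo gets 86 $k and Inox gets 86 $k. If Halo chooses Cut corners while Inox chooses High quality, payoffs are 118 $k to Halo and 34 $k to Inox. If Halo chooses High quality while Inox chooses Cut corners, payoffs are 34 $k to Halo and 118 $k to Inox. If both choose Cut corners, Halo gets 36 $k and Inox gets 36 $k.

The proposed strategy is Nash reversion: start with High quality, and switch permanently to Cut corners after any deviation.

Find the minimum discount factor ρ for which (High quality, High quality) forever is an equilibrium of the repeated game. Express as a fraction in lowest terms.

One-period gain from deviating is 118 − 86 = 32. The loss is 86 − 36 = 50 in every subsequent period, with present value 50·ρ/(1−ρ).
Deviation is unprofitable when 50·ρ/(1−ρ) ≥ 32, i.e. ρ/(1−ρ) ≥ 16/25.
Equivalently ρ ≥ 32/(32+50) = 16/41.

16/41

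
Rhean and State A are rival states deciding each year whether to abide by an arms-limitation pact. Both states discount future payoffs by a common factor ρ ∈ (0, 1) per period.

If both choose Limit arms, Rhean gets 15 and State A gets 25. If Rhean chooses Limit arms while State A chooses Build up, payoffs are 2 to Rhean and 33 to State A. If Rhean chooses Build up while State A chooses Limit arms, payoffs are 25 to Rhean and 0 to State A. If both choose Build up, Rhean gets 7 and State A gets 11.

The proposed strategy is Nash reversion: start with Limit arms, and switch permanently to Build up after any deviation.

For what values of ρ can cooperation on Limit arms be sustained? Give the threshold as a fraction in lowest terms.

5/9

Rhean's threshold: (25−15)/(25−7) = 5/9.
State A's threshold: (33−25)/(33−11) = 4/11.
5/9 > 4/11, so Rhean binds and ρ* = 5/9.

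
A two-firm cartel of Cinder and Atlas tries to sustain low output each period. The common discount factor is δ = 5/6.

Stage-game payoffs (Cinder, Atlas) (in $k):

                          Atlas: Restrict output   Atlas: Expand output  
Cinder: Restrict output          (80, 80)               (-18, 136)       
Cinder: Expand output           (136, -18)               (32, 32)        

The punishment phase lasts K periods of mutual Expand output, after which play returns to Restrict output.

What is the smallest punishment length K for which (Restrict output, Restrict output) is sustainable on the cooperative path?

No profitable deviation requires (80−32)(δ+…+δ^K) ≥ 136−80, i.e. δ+…+δ^K ≥ 7/6 ≈ 1.1667.
With δ = 5/6, the partial sums are K=1: 0.8333, K=2: 1.5278.
K = 2 is the first length at which the sum reaches 1.1667.

2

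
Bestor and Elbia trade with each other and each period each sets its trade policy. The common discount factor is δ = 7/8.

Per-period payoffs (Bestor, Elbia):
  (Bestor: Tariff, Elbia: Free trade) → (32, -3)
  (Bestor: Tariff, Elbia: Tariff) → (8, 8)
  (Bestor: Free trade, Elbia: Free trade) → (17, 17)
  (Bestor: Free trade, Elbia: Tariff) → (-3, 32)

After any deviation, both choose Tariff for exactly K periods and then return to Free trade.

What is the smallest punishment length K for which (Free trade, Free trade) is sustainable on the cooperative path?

3

IC: δ(1−δ^K)/(1−δ) ≥ (32−17)/(17−8) = 5/3.
With δ = 7/8: need 1 − δ^K ≥ 5/3·(1−7/8)/(7/8), i.e. δ^K ≤ 0.7619.
Since (7/8)^2 = 0.7656 and (7/8)^3 = 0.6699, the smallest such K is 3.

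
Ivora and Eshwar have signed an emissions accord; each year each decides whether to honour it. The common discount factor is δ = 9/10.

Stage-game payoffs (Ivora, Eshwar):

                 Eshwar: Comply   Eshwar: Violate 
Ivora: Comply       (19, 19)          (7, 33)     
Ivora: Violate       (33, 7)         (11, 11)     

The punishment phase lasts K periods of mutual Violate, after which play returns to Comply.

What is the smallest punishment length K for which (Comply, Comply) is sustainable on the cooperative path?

3

No profitable deviation requires (19−11)(δ+…+δ^K) ≥ 33−19, i.e. δ+…+δ^K ≥ 7/4 ≈ 1.7500.
With δ = 9/10, the partial sums are K=1: 0.9000, K=2: 1.7100, K=3: 2.4390.
K = 3 is the first length at which the sum reaches 1.7500.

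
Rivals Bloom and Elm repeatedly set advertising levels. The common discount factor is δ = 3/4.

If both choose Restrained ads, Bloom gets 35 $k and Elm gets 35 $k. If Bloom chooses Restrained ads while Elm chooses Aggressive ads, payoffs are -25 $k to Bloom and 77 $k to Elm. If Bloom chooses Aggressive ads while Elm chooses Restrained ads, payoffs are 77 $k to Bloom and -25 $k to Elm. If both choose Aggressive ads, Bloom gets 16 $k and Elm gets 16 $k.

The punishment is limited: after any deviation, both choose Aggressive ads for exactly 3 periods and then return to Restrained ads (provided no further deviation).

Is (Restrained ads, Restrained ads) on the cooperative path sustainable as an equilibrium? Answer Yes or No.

No

A one-shot deviation gives 77 now, then 16 for 3 periods, then back to 35.
Gain from deviating: (77−35) today; loss: (35−16) in each of the next 3 periods.
No-deviation condition: (35−16)(δ+…+δ^3) ≥ 77−35, i.e. δ+…+δ^3 ≥ 42/19.
At δ = 3/4: δ+…+δ^3 = 1.7344 < 2.2105.
So cooperation is not sustainable.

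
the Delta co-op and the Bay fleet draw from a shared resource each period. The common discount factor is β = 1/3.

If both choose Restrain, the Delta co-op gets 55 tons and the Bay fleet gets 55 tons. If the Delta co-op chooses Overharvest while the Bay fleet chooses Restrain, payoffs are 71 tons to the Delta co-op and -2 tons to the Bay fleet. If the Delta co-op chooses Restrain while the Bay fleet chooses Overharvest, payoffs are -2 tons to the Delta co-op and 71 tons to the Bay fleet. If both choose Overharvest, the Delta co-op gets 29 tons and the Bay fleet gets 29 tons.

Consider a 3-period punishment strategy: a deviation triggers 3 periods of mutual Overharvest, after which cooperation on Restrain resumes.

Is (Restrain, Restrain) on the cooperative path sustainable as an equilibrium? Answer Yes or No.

A one-shot deviation gives 71 now, then 29 for 3 periods, then back to 55.
Gain from deviating: (71−55) today; loss: (55−29) in each of the next 3 periods.
No-deviation condition: (55−29)(β+…+β^3) ≥ 71−55, i.e. β+…+β^3 ≥ 8/13.
At β = 1/3: β+…+β^3 = 0.4815 < 0.6154.
So cooperation is not sustainable.

No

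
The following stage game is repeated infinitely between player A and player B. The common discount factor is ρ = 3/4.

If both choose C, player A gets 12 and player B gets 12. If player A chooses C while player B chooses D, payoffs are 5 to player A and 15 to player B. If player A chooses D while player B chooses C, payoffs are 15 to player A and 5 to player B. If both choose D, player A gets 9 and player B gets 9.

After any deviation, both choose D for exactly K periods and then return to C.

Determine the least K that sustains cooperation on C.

2

No profitable deviation requires (12−9)(ρ+…+ρ^K) ≥ 15−12, i.e. ρ+…+ρ^K ≥ 1 ≈ 1.0000.
With ρ = 3/4, the partial sums are K=1: 0.7500, K=2: 1.3125.
K = 2 is the first length at which the sum reaches 1.0000.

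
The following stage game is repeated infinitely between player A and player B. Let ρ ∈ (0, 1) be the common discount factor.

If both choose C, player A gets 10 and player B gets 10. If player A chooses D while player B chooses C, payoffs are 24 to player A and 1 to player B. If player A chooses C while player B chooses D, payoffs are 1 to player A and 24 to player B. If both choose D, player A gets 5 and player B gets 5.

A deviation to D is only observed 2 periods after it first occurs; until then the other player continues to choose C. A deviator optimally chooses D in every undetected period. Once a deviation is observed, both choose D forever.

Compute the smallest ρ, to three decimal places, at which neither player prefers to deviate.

The best deviation is to choose D for all 2 undetected periods, earning 24 each, then 5 forever once detected.
Deviation value: 24(1−ρ^2)/(1−ρ) + 5ρ^2/(1−ρ); cooperation value: 10/(1−ρ).
IC: 10 ≥ 24(1−ρ^2) + 5ρ^2 = 24 − 19ρ^2.
So ρ^2 ≥ 14/19, giving ρ ≥ (14/19)^(1/2) ≈ 0.858.

0.858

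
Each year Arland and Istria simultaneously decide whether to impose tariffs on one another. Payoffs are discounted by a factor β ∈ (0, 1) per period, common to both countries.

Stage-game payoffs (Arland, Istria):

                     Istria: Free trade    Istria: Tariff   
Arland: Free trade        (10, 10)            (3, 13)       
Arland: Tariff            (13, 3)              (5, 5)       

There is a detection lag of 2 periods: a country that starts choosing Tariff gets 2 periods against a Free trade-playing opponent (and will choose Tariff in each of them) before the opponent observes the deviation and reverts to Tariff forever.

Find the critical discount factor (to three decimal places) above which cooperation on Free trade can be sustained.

A deviator earns 13 for 2 periods, then 5 forever; cooperating earns 10 forever. Multiplying the IC by (1−β):
10 ≥ 13(1−β^2) + 5β^2, so 8·β^2 ≥ 3 and β^2 ≥ 3/8.
β ≥ (3/8)^(1/2) ≈ 0.612.

0.612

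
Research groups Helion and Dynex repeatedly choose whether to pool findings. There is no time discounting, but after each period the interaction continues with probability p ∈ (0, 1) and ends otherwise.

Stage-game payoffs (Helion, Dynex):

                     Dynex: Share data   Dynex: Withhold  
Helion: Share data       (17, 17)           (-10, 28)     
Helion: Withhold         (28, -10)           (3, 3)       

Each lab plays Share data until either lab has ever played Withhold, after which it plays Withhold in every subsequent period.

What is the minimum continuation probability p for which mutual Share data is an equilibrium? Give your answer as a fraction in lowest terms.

With no time discounting, the continuation probability p plays the role of the discount factor.
Grim-trigger IC: 17/(1−p) ≥ 28 + 3p/(1−p) ⇒ p ≥ (28−17)/(28−3) = 11/25.

11/25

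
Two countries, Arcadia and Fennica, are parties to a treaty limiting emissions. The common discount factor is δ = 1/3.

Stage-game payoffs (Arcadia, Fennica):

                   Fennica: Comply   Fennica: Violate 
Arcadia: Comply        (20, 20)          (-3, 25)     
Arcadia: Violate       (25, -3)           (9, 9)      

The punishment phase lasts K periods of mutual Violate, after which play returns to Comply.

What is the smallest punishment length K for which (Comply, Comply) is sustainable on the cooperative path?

No profitable deviation requires (20−9)(δ+…+δ^K) ≥ 25−20, i.e. δ+…+δ^K ≥ 5/11 ≈ 0.4545.
With δ = 1/3, the partial sums are K=1: 0.3333, K=2: 0.4444, K=3: 0.4815.
K = 3 is the first length at which the sum reaches 0.4545.

3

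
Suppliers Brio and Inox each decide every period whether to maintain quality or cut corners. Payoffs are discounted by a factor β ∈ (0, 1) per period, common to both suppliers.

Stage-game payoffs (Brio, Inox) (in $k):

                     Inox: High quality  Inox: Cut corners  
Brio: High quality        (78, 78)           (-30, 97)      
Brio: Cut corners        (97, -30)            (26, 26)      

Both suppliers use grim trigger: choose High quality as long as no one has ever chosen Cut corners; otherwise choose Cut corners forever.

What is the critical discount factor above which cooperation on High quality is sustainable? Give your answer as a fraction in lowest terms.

19/71

78/(1−β) ≥ 97 + 26β/(1−β)
78 ≥ 97 − 71β
β ≥ 19/71.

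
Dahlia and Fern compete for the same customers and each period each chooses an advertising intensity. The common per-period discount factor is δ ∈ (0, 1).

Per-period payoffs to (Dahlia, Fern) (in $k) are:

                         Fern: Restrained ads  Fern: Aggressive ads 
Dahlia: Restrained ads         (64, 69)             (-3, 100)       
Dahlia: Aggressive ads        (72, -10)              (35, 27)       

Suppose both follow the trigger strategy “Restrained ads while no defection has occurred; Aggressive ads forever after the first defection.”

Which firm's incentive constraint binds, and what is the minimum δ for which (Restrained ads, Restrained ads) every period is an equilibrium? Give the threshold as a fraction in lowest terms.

Fern; δ ≥ 31/73

For Dahlia: deviation gain 72−64 = 8, per-period punishment loss 64−35 = 29. IC gives δ ≥ 8/37.
For Fern: gain 31, loss 42 per period, so δ ≥ 31/73.
The tighter constraint is Fern's, so cooperation needs δ ≥ 31/73.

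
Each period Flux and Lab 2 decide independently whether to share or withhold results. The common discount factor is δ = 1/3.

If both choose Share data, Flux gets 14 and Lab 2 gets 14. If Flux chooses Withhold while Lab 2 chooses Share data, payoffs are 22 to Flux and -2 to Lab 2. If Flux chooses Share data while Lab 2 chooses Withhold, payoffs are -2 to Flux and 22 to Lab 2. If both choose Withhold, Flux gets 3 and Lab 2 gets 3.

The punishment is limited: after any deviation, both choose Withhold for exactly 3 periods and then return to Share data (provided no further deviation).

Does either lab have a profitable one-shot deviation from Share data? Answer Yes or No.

Comparing payoff streams over the 4 periods until play realigns: cooperate → 14(1+δ+…+δ^3); deviate → 22 + 3(δ+…+δ^3).
Cooperation is sustained iff (14−3)(δ+…+δ^3) ≥ 22−14.
δ+…+δ^3 = 1/3·(1−(1/3)^3)/(1−1/3) = 0.4815, and (22−14)/(14−3) = 0.7273.
0.4815 < 0.7273, so cooperation is not sustainable.

Yes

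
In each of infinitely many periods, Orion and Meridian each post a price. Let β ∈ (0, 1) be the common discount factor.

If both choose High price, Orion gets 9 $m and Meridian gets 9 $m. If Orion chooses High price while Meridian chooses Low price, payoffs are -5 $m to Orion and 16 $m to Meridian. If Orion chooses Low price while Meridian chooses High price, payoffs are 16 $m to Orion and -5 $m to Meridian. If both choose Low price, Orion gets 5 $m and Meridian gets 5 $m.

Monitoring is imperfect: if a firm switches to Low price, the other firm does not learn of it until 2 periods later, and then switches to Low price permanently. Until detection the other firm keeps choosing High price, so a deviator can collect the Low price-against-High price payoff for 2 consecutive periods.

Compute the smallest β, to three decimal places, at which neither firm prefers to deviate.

0.798

A deviator earns 16 for 2 periods, then 5 forever; cooperating earns 9 forever. Multiplying the IC by (1−β):
9 ≥ 16(1−β^2) + 5β^2, so 11·β^2 ≥ 7 and β^2 ≥ 7/11.
β ≥ (7/11)^(1/2) ≈ 0.798.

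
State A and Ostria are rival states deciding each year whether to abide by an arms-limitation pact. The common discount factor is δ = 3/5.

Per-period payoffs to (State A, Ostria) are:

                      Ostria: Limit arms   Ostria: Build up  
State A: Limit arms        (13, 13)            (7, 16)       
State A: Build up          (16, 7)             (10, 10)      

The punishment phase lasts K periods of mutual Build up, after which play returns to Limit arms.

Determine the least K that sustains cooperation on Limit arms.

3

Need Σ_{k=1}^{K} δ^k ≥ (16−13)/(13−10) = 1.0000 at δ = 3/5.
At K = 2 the sum is 0.9600 < 1.0000; at K = 3 it is 1.1760 ≥ 1.0000.
So the minimum punishment length is K = 3.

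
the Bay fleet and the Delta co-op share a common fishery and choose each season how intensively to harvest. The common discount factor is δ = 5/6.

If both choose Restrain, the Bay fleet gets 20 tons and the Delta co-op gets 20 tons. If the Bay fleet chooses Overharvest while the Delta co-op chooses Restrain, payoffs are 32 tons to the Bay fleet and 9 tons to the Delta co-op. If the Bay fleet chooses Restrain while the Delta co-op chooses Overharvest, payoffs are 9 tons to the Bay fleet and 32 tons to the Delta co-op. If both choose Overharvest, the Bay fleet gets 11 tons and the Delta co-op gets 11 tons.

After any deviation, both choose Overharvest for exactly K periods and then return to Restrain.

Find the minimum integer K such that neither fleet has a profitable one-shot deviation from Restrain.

No profitable deviation requires (20−11)(δ+…+δ^K) ≥ 32−20, i.e. δ+…+δ^K ≥ 4/3 ≈ 1.3333.
With δ = 5/6, the partial sums are K=1: 0.8333, K=2: 1.5278.
K = 2 is the first length at which the sum reaches 1.3333.

2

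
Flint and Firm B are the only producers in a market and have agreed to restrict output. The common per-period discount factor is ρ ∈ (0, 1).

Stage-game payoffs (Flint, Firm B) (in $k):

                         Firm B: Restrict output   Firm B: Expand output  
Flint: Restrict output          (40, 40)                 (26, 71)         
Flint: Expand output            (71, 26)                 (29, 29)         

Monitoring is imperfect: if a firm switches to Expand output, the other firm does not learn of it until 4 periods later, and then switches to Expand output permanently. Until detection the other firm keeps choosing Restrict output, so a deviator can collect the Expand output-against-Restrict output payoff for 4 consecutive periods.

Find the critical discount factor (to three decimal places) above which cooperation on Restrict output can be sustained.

0.927

Deviating for the 4 undetected periods gains 71−40 = 31 per period over cooperation, then loses 40−29 = 11 per period forever once punishment starts.
Gain: 31(1 + ρ + … + ρ^3); loss: 11·ρ^4/(1−ρ).
No profitable deviation ⇔ 31(1−ρ^4) ≤ 11·ρ^4, i.e. ρ^4 ≥ 31/(31+11) = 31/42.
Hence ρ ≥ (31/42)^(1/4) ≈ 0.927.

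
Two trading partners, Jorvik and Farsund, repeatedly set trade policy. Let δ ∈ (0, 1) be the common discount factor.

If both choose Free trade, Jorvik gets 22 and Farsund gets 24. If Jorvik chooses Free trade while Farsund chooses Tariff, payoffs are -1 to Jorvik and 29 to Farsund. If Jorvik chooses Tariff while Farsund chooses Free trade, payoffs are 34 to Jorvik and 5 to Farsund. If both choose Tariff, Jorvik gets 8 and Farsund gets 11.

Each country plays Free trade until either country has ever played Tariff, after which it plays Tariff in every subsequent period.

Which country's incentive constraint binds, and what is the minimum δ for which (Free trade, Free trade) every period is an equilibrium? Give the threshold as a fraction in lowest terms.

Jorvik; δ ≥ 6/13

Jorvik's threshold: (34−22)/(34−8) = 6/13.
Farsund's threshold: (29−24)/(29−11) = 5/18.
6/13 > 5/18, so Jorvik binds and δ* = 6/13.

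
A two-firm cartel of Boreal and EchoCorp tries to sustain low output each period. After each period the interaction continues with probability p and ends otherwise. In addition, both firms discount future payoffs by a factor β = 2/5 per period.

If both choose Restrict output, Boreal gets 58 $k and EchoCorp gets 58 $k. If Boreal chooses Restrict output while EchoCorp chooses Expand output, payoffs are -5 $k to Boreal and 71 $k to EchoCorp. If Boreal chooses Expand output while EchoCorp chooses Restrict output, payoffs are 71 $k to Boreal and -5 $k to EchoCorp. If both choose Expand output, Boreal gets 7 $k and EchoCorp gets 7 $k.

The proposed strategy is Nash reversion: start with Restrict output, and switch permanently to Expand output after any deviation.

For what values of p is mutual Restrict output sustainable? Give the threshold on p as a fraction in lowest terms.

65/128

With continuation probability p and discount β, the effective per-period discount factor is βp.
Grim-trigger IC: βp ≥ (71−58)/(71−7) = 13/64.
So p ≥ (13/64)/(2/5) = 65/128.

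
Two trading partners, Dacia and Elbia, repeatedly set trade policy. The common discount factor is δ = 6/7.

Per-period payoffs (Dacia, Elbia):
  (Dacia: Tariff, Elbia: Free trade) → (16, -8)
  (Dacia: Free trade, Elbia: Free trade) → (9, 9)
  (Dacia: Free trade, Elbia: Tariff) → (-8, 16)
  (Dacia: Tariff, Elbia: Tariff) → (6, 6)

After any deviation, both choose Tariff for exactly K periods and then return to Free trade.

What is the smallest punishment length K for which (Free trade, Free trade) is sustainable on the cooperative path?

Need Σ_{k=1}^{K} δ^k ≥ (16−9)/(9−6) = 2.3333 at δ = 6/7.
At K = 3 the sum is 2.2216 < 2.3333; at K = 4 it is 2.7613 ≥ 2.3333.
So the minimum punishment length is K = 4.

4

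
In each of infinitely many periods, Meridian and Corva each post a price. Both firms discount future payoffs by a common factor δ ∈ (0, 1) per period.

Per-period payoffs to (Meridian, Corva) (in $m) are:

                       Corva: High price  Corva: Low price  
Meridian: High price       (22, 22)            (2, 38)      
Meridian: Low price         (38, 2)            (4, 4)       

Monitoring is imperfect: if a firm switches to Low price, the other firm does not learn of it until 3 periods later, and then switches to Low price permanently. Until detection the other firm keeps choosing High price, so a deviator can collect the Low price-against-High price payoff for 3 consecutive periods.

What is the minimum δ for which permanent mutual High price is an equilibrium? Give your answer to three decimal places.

0.778

Deviating for the 3 undetected periods gains 38−22 = 16 per period over cooperation, then loses 22−4 = 18 per period forever once punishment starts.
Gain: 16(1 + δ + … + δ^2); loss: 18·δ^3/(1−δ).
No profitable deviation ⇔ 16(1−δ^3) ≤ 18·δ^3, i.e. δ^3 ≥ 16/(16+18) = 8/17.
Hence δ ≥ (8/17)^(1/3) ≈ 0.778.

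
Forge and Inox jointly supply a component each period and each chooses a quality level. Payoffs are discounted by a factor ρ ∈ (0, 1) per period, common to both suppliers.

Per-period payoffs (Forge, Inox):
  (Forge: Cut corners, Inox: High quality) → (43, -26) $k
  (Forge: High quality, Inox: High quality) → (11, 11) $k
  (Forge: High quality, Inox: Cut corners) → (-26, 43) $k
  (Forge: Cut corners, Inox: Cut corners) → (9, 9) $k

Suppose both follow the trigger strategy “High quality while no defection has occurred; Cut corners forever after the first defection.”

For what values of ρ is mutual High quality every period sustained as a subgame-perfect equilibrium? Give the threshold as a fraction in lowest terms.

16/17

Under grim trigger the critical discount factor is (T−C)/(T−P) with T = 43, C = 11, P = 9.
ρ* = (43−11)/(43−9) = 32/34 = 16/17.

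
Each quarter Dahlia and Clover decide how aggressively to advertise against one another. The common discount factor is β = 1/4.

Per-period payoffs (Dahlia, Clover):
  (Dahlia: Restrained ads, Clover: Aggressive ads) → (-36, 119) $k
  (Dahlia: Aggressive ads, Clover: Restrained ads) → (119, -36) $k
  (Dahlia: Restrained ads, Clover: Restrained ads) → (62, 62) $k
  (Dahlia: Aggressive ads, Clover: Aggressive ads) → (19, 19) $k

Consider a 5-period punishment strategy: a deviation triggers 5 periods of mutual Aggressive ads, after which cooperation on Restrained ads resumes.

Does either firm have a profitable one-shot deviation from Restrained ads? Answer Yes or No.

A one-shot deviation gives 119 now, then 19 for 5 periods, then back to 62.
Gain from deviating: (119−62) today; loss: (62−19) in each of the next 5 periods.
No-deviation condition: (62−19)(β+…+β^5) ≥ 119−62, i.e. β+…+β^5 ≥ 57/43.
At β = 1/4: β+…+β^5 = 0.3330 < 1.3256.
So cooperation is not sustainable.

Yes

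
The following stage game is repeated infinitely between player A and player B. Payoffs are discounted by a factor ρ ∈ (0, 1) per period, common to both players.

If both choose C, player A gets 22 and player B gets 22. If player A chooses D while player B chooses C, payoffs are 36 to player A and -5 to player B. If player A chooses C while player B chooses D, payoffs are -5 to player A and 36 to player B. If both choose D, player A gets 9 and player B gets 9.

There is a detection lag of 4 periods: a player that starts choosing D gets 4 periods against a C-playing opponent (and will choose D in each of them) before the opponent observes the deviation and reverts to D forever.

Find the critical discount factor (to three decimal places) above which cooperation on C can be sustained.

0.849

A deviator earns 36 for 4 periods, then 9 forever; cooperating earns 22 forever. Multiplying the IC by (1−ρ):
22 ≥ 36(1−ρ^4) + 9ρ^4, so 27·ρ^4 ≥ 14 and ρ^4 ≥ 14/27.
ρ ≥ (14/27)^(1/4) ≈ 0.849.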